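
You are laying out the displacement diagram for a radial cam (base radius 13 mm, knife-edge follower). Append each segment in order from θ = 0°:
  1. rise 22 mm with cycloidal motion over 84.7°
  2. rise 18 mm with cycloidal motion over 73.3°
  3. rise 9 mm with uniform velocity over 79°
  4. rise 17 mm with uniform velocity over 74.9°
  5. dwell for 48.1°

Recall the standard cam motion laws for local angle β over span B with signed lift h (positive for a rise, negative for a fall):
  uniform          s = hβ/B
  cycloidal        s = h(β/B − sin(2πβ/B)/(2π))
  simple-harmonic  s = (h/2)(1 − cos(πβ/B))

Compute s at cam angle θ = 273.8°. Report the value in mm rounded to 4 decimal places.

seg 1 [0°–84.7°] cycloidal, h=22: full span → s += 22 → s = 22.0000
seg 2 [84.7°–158°] cycloidal, h=18: full span → s += 18 → s = 40.0000
seg 3 [158°–237°] uniform, h=9: full span → s += 9 → s = 49.0000
seg 4 [237°–311.9°] uniform, h=17: θ=273.8° here. β=36.8, B=74.9. 17·36.8/74.9 = 8.3525 → s = 57.3525

57.3525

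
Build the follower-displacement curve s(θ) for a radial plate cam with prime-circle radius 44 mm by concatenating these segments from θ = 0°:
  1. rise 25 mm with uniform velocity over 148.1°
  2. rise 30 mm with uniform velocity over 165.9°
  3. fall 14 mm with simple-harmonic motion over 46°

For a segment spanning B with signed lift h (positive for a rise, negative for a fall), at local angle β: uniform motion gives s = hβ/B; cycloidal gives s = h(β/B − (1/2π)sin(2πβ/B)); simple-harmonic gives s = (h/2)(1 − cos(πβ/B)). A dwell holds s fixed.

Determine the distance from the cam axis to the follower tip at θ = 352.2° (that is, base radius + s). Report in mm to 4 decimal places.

seg 1 [0°–148.1°] uniform, h=25: full span → s += 25 → s = 25.0000
seg 2 [148.1°–314°] uniform, h=30: full span → s += 30 → s = 55.0000
seg 3 [314°–360°] simple-harmonic, h=-14: θ=352.2° here. β=38.2, B=46. -14/2·(1 − cos(π·0.8304)) = -13.0301 → s = 41.9699
radial distance = base radius + s = 44 + 41.9699 = 85.9699

85.9699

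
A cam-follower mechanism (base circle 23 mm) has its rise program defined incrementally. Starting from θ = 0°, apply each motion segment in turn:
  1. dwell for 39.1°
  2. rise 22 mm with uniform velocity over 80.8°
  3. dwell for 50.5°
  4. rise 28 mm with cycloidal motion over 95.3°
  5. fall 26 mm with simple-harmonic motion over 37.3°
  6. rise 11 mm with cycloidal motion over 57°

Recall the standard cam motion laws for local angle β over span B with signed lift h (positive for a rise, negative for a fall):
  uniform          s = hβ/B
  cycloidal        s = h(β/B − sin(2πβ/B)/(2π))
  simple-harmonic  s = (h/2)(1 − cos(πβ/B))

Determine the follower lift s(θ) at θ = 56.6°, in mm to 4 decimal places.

seg 1 [0°–39.1°] dwell: s stays 0.0000
seg 2 [39.1°–119.9°] uniform, h=22: θ=56.6° here. β=17.5, B=80.8. 22·17.5/80.8 = 4.7649 → s = 4.7649

4.7649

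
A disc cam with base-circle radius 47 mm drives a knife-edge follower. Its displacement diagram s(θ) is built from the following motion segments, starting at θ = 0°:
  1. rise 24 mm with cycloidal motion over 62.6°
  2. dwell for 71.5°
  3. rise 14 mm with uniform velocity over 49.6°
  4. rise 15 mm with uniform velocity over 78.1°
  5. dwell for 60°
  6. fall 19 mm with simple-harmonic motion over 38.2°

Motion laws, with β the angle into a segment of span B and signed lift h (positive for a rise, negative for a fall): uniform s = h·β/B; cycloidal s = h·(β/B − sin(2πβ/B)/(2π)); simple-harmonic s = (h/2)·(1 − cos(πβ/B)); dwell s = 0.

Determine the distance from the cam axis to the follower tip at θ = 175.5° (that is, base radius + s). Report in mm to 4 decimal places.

seg 1 [0°–62.6°] cycloidal, h=24: full span → s += 24 → s = 24.0000
seg 2 [62.6°–134.1°] dwell: s stays 24.0000
seg 3 [134.1°–183.7°] uniform, h=14: θ=175.5° here. β=41.4, B=49.6. 14·41.4/49.6 = 11.6855 → s = 35.6855
radial distance = base radius + s = 47 + 35.6855 = 82.6855

82.6855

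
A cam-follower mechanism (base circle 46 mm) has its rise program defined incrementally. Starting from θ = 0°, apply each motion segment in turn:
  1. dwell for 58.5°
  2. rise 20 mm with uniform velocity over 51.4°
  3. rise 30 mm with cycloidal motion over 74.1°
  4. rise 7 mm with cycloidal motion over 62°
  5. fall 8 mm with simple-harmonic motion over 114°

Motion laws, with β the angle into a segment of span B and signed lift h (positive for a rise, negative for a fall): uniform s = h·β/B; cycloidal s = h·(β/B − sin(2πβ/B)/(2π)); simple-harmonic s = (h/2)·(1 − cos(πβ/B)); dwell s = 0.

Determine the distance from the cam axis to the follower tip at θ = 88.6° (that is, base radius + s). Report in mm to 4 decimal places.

seg 1 [0°–58.5°] dwell: s stays 0.0000
seg 2 [58.5°–109.9°] uniform, h=20: θ=88.6° here. β=30.1, B=51.4. 20·30.1/51.4 = 11.7121 → s = 11.7121
radial distance = base radius + s = 46 + 11.7121 = 57.7121

57.7121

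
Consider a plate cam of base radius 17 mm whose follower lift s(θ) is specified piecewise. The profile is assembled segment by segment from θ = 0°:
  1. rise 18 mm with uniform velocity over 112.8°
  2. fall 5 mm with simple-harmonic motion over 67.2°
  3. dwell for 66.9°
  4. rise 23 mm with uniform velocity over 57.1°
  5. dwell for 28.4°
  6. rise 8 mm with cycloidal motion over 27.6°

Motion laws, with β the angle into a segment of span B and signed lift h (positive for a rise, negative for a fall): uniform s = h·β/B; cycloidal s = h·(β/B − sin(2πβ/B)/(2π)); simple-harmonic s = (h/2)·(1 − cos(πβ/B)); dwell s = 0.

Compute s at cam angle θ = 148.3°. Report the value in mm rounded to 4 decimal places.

seg 1 [0°–112.8°] uniform, h=18: full span → s += 18 → s = 18.0000
seg 2 [112.8°–180°] simple-harmonic, h=-5: θ=148.3° here. β=35.5, B=67.2. -5/2·(1 − cos(π·0.5283)) = -2.7218 → s = 15.2782

15.2782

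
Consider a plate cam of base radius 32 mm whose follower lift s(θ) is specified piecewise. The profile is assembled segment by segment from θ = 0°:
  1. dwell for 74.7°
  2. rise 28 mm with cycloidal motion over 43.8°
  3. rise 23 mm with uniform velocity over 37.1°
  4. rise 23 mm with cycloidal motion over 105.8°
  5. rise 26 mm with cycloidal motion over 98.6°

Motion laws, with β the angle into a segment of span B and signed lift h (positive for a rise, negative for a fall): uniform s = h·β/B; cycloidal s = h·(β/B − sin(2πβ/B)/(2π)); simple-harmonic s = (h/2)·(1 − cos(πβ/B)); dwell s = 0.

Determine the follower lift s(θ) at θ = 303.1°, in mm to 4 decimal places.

seg 1 [0°–74.7°] dwell: s stays 0.0000
seg 2 [74.7°–118.5°] cycloidal, h=28: full span → s += 28 → s = 28.0000
seg 3 [118.5°–155.6°] uniform, h=23: full span → s += 23 → s = 51.0000
seg 4 [155.6°–261.4°] cycloidal, h=23: full span → s += 23 → s = 74.0000
seg 5 [261.4°–360°] cycloidal, h=26: θ=303.1° here. β=41.7, B=98.6. 26·(0.4229 − sin(2π·0.4229)/(2π)) = 9.0693 → s = 83.0693

83.0693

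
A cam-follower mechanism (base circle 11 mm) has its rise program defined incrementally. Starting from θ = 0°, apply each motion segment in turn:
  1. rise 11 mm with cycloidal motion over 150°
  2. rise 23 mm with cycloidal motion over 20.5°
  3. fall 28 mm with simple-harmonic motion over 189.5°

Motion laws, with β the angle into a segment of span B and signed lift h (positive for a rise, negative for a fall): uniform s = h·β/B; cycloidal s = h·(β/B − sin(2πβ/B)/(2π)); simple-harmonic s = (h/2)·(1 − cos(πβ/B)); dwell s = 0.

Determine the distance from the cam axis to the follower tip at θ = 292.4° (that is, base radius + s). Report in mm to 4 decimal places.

seg 1 [0°–150°] cycloidal, h=11: full span → s += 11 → s = 11.0000
seg 2 [150°–170.5°] cycloidal, h=23: full span → s += 23 → s = 34.0000
seg 3 [170.5°–360°] simple-harmonic, h=-28: θ=292.4° here. β=121.9, B=189.5. -28/2·(1 − cos(π·0.6433)) = -20.0908 → s = 13.9092
radial distance = base radius + s = 11 + 13.9092 = 24.9092

24.9092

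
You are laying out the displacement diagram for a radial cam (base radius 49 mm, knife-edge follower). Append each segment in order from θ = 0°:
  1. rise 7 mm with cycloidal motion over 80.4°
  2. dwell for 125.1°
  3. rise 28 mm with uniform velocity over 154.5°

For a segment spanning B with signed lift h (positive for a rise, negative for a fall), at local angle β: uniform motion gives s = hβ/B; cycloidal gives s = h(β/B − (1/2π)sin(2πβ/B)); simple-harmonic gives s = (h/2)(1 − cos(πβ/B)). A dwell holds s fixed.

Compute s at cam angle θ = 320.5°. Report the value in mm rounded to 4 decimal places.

seg 1 [0°–80.4°] cycloidal, h=7: full span → s += 7 → s = 7.0000
seg 2 [80.4°–205.5°] dwell: s stays 7.0000
seg 3 [205.5°–360°] uniform, h=28: θ=320.5° here. β=115, B=154.5. 28·115/154.5 = 20.8414 → s = 27.8414

27.8414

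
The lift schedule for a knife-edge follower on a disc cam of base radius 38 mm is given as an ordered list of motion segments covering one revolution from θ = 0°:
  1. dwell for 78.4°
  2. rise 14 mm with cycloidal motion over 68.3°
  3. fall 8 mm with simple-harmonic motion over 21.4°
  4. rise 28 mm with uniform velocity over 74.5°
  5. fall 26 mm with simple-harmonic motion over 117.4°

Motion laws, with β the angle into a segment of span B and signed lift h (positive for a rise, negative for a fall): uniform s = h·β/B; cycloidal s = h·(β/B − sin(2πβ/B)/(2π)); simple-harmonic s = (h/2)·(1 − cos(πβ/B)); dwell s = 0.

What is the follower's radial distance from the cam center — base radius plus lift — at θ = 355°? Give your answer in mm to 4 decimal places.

seg 1 [0°–78.4°] dwell: s stays 0.0000
seg 2 [78.4°–146.7°] cycloidal, h=14: full span → s += 14 → s = 14.0000
seg 3 [146.7°–168.1°] simple-harmonic, h=-8: full span → s += -8 → s = 6.0000
seg 4 [168.1°–242.6°] uniform, h=28: full span → s += 28 → s = 34.0000
seg 5 [242.6°–360°] simple-harmonic, h=-26: θ=355° here. β=112.4, B=117.4. -26/2·(1 − cos(π·0.9574)) = -25.8838 → s = 8.1162
radial distance = base radius + s = 38 + 8.1162 = 46.1162

46.1162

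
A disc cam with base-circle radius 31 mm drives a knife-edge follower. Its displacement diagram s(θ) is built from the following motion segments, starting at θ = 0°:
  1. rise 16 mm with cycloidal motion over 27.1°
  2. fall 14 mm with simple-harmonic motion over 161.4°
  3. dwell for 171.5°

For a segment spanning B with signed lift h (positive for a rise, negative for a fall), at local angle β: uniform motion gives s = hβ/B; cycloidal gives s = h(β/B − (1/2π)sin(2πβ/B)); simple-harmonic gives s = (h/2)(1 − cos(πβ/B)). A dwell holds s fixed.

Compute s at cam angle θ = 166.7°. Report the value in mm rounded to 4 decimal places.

seg 1 [0°–27.1°] cycloidal, h=16: full span → s += 16 → s = 16.0000
seg 2 [27.1°–188.5°] simple-harmonic, h=-14: θ=166.7° here. β=139.6, B=161.4. -14/2·(1 − cos(π·0.8649)) = -13.3792 → s = 2.6208

2.6208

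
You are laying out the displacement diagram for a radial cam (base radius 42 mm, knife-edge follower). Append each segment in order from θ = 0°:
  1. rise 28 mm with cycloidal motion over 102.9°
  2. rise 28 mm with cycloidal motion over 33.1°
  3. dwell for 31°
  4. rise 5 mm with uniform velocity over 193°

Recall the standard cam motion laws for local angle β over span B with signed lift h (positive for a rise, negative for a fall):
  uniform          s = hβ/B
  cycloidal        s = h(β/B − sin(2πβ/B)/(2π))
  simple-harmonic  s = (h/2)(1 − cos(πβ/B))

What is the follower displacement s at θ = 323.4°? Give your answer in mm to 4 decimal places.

seg 1 [0°–102.9°] cycloidal, h=28: full span → s += 28 → s = 28.0000
seg 2 [102.9°–136°] cycloidal, h=28: full span → s += 28 → s = 56.0000
seg 3 [136°–167°] dwell: s stays 56.0000
seg 4 [167°–360°] uniform, h=5: θ=323.4° here. β=156.4, B=193. 5·156.4/193 = 4.0518 → s = 60.0518

60.0518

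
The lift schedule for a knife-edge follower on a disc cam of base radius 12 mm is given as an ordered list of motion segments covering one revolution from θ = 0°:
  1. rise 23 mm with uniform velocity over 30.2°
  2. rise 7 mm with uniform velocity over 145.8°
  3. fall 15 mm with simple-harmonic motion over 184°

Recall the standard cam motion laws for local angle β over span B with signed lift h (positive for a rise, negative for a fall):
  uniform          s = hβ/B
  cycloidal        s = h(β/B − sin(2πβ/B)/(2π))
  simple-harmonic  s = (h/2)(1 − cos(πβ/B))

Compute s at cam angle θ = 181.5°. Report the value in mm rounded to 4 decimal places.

seg 1 [0°–30.2°] uniform, h=23: full span → s += 23 → s = 23.0000
seg 2 [30.2°–176°] uniform, h=7: full span → s += 7 → s = 30.0000
seg 3 [176°–360°] simple-harmonic, h=-15: θ=181.5° here. β=5.5, B=184. -15/2·(1 − cos(π·0.0299)) = -0.0330 → s = 29.9670

29.9670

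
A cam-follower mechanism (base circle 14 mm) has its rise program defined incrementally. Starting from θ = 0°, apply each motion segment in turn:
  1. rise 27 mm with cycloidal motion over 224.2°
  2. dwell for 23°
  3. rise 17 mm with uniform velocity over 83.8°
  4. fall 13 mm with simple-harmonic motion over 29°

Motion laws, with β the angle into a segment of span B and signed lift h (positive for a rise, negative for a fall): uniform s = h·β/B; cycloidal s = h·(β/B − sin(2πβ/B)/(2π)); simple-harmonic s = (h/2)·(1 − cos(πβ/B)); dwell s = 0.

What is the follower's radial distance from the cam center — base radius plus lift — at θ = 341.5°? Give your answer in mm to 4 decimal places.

seg 1 [0°–224.2°] cycloidal, h=27: full span → s += 27 → s = 27.0000
seg 2 [224.2°–247.2°] dwell: s stays 27.0000
seg 3 [247.2°–331°] uniform, h=17: full span → s += 17 → s = 44.0000
seg 4 [331°–360°] simple-harmonic, h=-13: θ=341.5° here. β=10.5, B=29. -13/2·(1 − cos(π·0.3621)) = -3.7707 → s = 40.2293
radial distance = base radius + s = 14 + 40.2293 = 54.2293

54.2293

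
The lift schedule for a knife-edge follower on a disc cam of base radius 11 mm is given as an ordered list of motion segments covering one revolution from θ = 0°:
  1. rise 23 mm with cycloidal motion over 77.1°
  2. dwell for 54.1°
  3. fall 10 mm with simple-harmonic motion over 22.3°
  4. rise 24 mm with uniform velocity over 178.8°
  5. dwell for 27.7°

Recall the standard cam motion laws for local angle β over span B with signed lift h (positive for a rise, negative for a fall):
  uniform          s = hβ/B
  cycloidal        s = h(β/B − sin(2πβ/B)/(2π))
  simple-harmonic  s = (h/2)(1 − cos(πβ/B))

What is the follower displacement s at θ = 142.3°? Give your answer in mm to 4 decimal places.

seg 1 [0°–77.1°] cycloidal, h=23: full span → s += 23 → s = 23.0000
seg 2 [77.1°–131.2°] dwell: s stays 23.0000
seg 3 [131.2°–153.5°] simple-harmonic, h=-10: θ=142.3° here. β=11.1, B=22.3. -10/2·(1 − cos(π·0.4978)) = -4.9648 → s = 18.0352

18.0352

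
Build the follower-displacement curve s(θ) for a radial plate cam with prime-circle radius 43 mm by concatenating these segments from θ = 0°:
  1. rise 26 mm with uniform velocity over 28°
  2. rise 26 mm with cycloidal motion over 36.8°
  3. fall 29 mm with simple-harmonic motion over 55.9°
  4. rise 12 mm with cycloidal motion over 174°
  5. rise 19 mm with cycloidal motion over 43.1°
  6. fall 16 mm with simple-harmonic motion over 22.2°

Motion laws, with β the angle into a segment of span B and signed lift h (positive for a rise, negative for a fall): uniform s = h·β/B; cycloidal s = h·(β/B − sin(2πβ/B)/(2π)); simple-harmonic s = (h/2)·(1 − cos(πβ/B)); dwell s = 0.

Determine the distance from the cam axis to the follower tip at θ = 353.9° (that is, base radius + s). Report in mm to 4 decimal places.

seg 1 [0°–28°] uniform, h=26: full span → s += 26 → s = 26.0000
seg 2 [28°–64.8°] cycloidal, h=26: full span → s += 26 → s = 52.0000
seg 3 [64.8°–120.7°] simple-harmonic, h=-29: full span → s += -29 → s = 23.0000
seg 4 [120.7°–294.7°] cycloidal, h=12: full span → s += 12 → s = 35.0000
seg 5 [294.7°–337.8°] cycloidal, h=19: full span → s += 19 → s = 54.0000
seg 6 [337.8°–360°] simple-harmonic, h=-16: θ=353.9° here. β=16.1, B=22.2. -16/2·(1 − cos(π·0.7252)) = -13.1999 → s = 40.8001
radial distance = base radius + s = 43 + 40.8001 = 83.8001

83.8001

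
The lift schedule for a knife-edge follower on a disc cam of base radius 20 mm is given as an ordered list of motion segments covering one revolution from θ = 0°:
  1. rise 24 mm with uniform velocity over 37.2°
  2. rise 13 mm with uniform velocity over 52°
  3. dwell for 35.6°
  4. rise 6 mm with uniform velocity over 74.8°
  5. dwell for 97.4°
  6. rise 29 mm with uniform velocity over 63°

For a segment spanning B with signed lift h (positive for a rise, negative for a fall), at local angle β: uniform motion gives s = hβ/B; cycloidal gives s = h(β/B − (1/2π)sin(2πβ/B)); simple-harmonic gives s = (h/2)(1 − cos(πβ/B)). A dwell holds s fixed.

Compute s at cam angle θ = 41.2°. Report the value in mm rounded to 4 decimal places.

seg 1 [0°–37.2°] uniform, h=24: full span → s += 24 → s = 24.0000
seg 2 [37.2°–89.2°] uniform, h=13: θ=41.2° here. β=4, B=52. 13·4/52 = 1.0000 → s = 25.0000

25.0000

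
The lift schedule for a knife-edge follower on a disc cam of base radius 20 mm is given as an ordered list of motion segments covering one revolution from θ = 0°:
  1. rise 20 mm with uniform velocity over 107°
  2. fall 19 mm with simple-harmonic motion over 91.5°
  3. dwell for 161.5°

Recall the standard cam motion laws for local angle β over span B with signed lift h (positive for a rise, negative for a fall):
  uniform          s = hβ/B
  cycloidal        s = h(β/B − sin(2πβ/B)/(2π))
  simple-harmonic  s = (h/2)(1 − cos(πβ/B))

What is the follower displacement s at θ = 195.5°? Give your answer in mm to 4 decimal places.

seg 1 [0°–107°] uniform, h=20: full span → s += 20 → s = 20.0000
seg 2 [107°–198.5°] simple-harmonic, h=-19: θ=195.5° here. β=88.5, B=91.5. -19/2·(1 − cos(π·0.9672)) = -18.9496 → s = 1.0504

1.0504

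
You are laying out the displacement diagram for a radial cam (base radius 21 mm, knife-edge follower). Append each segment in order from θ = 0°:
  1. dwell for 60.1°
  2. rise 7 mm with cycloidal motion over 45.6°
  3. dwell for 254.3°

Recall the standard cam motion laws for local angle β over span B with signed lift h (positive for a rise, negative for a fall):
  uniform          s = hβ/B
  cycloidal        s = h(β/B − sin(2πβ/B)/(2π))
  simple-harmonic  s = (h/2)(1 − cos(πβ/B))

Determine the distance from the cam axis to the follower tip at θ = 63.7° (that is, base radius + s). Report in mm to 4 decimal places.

seg 1 [0°–60.1°] dwell: s stays 0.0000
seg 2 [60.1°–105.7°] cycloidal, h=7: θ=63.7° here. β=3.6, B=45.6. 7·(0.0789 − sin(2π·0.0789)/(2π)) = 0.0224 → s = 0.0224
radial distance = base radius + s = 21 + 0.0224 = 21.0224

21.0224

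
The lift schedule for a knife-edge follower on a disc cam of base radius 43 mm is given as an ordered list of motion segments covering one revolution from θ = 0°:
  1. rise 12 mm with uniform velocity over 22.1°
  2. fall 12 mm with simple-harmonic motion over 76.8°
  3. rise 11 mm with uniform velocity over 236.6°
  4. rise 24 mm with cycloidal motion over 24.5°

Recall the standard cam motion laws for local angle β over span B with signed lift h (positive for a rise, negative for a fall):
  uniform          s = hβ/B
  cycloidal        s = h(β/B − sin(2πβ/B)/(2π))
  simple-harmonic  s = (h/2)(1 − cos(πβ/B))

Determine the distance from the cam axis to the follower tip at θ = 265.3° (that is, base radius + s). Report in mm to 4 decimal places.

seg 1 [0°–22.1°] uniform, h=12: full span → s += 12 → s = 12.0000
seg 2 [22.1°–98.9°] simple-harmonic, h=-12: full span → s += -12 → s = 0.0000
seg 3 [98.9°–335.5°] uniform, h=11: θ=265.3° here. β=166.4, B=236.6. 11·166.4/236.6 = 7.7363 → s = 7.7363
radial distance = base radius + s = 43 + 7.7363 = 50.7363

50.7363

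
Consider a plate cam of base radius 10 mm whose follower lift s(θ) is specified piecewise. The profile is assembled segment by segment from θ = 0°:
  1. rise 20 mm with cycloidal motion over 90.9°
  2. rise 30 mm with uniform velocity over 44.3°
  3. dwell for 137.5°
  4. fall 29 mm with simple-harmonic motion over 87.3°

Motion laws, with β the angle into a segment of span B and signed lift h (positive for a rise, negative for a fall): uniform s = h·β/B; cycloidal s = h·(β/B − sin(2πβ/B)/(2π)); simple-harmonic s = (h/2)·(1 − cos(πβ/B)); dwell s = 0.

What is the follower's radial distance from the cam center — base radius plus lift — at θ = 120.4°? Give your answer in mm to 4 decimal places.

seg 1 [0°–90.9°] cycloidal, h=20: full span → s += 20 → s = 20.0000
seg 2 [90.9°–135.2°] uniform, h=30: θ=120.4° here. β=29.5, B=44.3. 30·29.5/44.3 = 19.9774 → s = 39.9774
radial distance = base radius + s = 10 + 39.9774 = 49.9774

49.9774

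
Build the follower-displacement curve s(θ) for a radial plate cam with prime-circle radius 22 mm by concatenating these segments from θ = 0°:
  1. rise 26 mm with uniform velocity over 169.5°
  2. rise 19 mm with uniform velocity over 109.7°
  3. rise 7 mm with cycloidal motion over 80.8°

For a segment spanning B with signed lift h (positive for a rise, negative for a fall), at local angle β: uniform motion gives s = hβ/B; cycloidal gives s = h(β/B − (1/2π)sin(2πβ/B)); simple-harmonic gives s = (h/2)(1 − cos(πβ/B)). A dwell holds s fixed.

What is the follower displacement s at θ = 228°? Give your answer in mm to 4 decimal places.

seg 1 [0°–169.5°] uniform, h=26: full span → s += 26 → s = 26.0000
seg 2 [169.5°–279.2°] uniform, h=19: θ=228° here. β=58.5, B=109.7. 19·58.5/109.7 = 10.1322 → s = 36.1322

36.1322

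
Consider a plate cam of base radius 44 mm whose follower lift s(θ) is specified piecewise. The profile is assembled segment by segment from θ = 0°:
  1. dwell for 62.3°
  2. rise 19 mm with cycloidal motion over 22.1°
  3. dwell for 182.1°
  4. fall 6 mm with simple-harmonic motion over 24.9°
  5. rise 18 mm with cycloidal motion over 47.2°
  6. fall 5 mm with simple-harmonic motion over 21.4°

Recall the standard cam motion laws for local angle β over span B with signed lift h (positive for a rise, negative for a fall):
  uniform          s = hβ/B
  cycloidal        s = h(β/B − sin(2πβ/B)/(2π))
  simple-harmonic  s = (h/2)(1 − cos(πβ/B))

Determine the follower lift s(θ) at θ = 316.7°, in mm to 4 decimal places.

seg 1 [0°–62.3°] dwell: s stays 0.0000
seg 2 [62.3°–84.4°] cycloidal, h=19: full span → s += 19 → s = 19.0000
seg 3 [84.4°–266.5°] dwell: s stays 19.0000
seg 4 [266.5°–291.4°] simple-harmonic, h=-6: full span → s += -6 → s = 13.0000
seg 5 [291.4°–338.6°] cycloidal, h=18: θ=316.7° here. β=25.3, B=47.2. 18·(0.5360 − sin(2π·0.5360)/(2π)) = 10.2911 → s = 23.2911

23.2911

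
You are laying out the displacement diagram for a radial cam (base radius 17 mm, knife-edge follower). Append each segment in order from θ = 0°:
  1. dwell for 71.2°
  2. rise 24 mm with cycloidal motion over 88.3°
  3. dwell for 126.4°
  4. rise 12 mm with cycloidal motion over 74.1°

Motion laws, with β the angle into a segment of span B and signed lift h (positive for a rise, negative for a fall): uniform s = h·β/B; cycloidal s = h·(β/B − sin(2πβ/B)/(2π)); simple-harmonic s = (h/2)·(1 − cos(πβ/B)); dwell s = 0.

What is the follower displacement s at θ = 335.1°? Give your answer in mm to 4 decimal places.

seg 1 [0°–71.2°] dwell: s stays 0.0000
seg 2 [71.2°–159.5°] cycloidal, h=24: full span → s += 24 → s = 24.0000
seg 3 [159.5°–285.9°] dwell: s stays 24.0000
seg 4 [285.9°–360°] cycloidal, h=12: θ=335.1° here. β=49.2, B=74.1. 12·(0.6640 − sin(2π·0.6640)/(2π)) = 9.6052 → s = 33.6052

33.6052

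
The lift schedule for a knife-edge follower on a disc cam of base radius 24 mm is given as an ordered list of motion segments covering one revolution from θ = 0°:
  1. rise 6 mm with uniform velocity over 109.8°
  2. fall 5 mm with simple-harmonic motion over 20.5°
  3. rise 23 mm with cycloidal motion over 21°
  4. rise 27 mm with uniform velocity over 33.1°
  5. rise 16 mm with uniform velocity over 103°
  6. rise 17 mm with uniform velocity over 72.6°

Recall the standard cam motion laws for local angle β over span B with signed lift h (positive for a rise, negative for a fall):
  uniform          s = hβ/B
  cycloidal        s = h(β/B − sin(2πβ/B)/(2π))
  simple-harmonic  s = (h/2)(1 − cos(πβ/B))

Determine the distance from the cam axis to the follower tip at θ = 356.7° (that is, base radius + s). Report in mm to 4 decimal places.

seg 1 [0°–109.8°] uniform, h=6: full span → s += 6 → s = 6.0000
seg 2 [109.8°–130.3°] simple-harmonic, h=-5: full span → s += -5 → s = 1.0000
seg 3 [130.3°–151.3°] cycloidal, h=23: full span → s += 23 → s = 24.0000
seg 4 [151.3°–184.4°] uniform, h=27: full span → s += 27 → s = 51.0000
seg 5 [184.4°–287.4°] uniform, h=16: full span → s += 16 → s = 67.0000
seg 6 [287.4°–360°] uniform, h=17: θ=356.7° here. β=69.3, B=72.6. 17·69.3/72.6 = 16.2273 → s = 83.2273
radial distance = base radius + s = 24 + 83.2273 = 107.2273

107.2273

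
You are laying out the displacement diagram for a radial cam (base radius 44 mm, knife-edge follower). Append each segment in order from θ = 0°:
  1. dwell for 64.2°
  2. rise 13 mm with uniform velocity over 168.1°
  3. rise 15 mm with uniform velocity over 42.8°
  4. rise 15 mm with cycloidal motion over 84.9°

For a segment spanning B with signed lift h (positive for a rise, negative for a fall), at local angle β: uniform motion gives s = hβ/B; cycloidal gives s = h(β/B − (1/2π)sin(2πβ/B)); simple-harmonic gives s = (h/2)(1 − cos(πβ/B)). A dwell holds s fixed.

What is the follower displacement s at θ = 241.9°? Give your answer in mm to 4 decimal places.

seg 1 [0°–64.2°] dwell: s stays 0.0000
seg 2 [64.2°–232.3°] uniform, h=13: full span → s += 13 → s = 13.0000
seg 3 [232.3°–275.1°] uniform, h=15: θ=241.9° here. β=9.6, B=42.8. 15·9.6/42.8 = 3.3645 → s = 16.3645

16.3645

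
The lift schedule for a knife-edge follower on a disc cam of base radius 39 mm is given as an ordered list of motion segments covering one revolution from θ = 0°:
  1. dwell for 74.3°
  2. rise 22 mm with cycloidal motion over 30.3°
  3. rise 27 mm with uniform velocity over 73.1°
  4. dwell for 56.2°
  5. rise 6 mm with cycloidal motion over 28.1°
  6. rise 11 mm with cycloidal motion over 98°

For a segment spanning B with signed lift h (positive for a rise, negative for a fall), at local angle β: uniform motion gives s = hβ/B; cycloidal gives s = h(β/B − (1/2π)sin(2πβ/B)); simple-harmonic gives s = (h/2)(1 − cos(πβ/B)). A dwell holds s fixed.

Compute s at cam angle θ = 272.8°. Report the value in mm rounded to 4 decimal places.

seg 1 [0°–74.3°] dwell: s stays 0.0000
seg 2 [74.3°–104.6°] cycloidal, h=22: full span → s += 22 → s = 22.0000
seg 3 [104.6°–177.7°] uniform, h=27: full span → s += 27 → s = 49.0000
seg 4 [177.7°–233.9°] dwell: s stays 49.0000
seg 5 [233.9°–262°] cycloidal, h=6: full span → s += 6 → s = 55.0000
seg 6 [262°–360°] cycloidal, h=11: θ=272.8° here. β=10.8, B=98. 11·(0.1102 − sin(2π·0.1102)/(2π)) = 0.0946 → s = 55.0946

55.0946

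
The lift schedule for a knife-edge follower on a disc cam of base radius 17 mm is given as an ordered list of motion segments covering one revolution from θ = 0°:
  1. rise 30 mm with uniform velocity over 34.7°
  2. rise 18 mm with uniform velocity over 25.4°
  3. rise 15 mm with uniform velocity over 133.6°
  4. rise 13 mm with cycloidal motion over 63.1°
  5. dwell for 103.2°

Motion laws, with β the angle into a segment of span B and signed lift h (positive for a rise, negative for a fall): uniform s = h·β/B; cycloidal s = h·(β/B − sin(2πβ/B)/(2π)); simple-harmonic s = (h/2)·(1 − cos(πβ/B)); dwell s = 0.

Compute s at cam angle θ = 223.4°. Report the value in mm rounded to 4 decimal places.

seg 1 [0°–34.7°] uniform, h=30: full span → s += 30 → s = 30.0000
seg 2 [34.7°–60.1°] uniform, h=18: full span → s += 18 → s = 48.0000
seg 3 [60.1°–193.7°] uniform, h=15: full span → s += 15 → s = 63.0000
seg 4 [193.7°–256.8°] cycloidal, h=13: θ=223.4° here. β=29.7, B=63.1. 13·(0.4707 − sin(2π·0.4707)/(2π)) = 5.7399 → s = 68.7399

68.7399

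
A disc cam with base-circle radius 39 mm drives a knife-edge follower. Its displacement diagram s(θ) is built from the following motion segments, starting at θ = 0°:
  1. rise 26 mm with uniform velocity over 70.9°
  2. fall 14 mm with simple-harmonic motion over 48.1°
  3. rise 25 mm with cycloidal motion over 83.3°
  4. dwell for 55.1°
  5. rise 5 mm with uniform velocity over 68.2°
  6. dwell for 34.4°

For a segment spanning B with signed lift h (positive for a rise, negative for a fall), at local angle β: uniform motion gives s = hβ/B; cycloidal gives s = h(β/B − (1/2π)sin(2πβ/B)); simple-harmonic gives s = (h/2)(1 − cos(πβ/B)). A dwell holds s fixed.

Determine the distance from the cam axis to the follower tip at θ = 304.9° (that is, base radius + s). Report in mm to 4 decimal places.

seg 1 [0°–70.9°] uniform, h=26: full span → s += 26 → s = 26.0000
seg 2 [70.9°–119°] simple-harmonic, h=-14: full span → s += -14 → s = 12.0000
seg 3 [119°–202.3°] cycloidal, h=25: full span → s += 25 → s = 37.0000
seg 4 [202.3°–257.4°] dwell: s stays 37.0000
seg 5 [257.4°–325.6°] uniform, h=5: θ=304.9° here. β=47.5, B=68.2. 5·47.5/68.2 = 3.4824 → s = 40.4824
radial distance = base radius + s = 39 + 40.4824 = 79.4824

79.4824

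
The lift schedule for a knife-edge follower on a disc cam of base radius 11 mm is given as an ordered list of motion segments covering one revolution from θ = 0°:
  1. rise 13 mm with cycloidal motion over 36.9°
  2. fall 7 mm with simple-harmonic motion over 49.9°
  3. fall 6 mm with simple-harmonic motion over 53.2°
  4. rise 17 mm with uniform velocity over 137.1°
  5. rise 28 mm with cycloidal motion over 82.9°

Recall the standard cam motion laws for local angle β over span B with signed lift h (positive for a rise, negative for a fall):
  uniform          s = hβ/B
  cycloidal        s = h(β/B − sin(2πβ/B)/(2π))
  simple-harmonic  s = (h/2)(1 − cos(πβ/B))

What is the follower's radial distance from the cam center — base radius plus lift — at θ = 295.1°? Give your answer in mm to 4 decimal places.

seg 1 [0°–36.9°] cycloidal, h=13: full span → s += 13 → s = 13.0000
seg 2 [36.9°–86.8°] simple-harmonic, h=-7: full span → s += -7 → s = 6.0000
seg 3 [86.8°–140°] simple-harmonic, h=-6: full span → s += -6 → s = 0.0000
seg 4 [140°–277.1°] uniform, h=17: full span → s += 17 → s = 17.0000
seg 5 [277.1°–360°] cycloidal, h=28: θ=295.1° here. β=18, B=82.9. 28·(0.2171 − sin(2π·0.2171)/(2π)) = 1.7180 → s = 18.7180
radial distance = base radius + s = 11 + 18.7180 = 29.7180

29.7180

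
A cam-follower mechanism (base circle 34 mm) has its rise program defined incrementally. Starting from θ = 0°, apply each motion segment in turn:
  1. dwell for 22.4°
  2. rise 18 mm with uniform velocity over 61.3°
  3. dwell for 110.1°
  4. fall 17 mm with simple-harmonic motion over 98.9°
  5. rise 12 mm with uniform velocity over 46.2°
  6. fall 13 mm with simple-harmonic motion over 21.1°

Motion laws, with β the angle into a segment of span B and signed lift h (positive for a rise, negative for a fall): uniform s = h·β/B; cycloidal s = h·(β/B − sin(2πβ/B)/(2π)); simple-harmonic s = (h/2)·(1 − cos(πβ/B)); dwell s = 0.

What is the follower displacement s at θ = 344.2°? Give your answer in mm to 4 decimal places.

seg 1 [0°–22.4°] dwell: s stays 0.0000
seg 2 [22.4°–83.7°] uniform, h=18: full span → s += 18 → s = 18.0000
seg 3 [83.7°–193.8°] dwell: s stays 18.0000
seg 4 [193.8°–292.7°] simple-harmonic, h=-17: full span → s += -17 → s = 1.0000
seg 5 [292.7°–338.9°] uniform, h=12: full span → s += 12 → s = 13.0000
seg 6 [338.9°–360°] simple-harmonic, h=-13: θ=344.2° here. β=5.3, B=21.1. -13/2·(1 − cos(π·0.2512)) = -1.9209 → s = 11.0791

11.0791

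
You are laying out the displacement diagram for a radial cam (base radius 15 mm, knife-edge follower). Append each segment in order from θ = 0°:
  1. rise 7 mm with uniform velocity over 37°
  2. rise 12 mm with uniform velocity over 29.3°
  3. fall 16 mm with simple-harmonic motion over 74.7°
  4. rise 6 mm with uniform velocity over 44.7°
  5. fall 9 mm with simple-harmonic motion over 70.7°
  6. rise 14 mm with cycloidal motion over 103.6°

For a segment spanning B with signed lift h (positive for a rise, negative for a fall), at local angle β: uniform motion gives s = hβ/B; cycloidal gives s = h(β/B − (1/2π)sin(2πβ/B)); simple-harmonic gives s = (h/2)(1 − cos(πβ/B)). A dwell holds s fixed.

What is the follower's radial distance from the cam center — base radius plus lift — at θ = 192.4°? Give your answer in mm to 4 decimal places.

seg 1 [0°–37°] uniform, h=7: full span → s += 7 → s = 7.0000
seg 2 [37°–66.3°] uniform, h=12: full span → s += 12 → s = 19.0000
seg 3 [66.3°–141°] simple-harmonic, h=-16: full span → s += -16 → s = 3.0000
seg 4 [141°–185.7°] uniform, h=6: full span → s += 6 → s = 9.0000
seg 5 [185.7°–256.4°] simple-harmonic, h=-9: θ=192.4° here. β=6.7, B=70.7. -9/2·(1 − cos(π·0.0948)) = -0.1980 → s = 8.8020
radial distance = base radius + s = 15 + 8.8020 = 23.8020

23.8020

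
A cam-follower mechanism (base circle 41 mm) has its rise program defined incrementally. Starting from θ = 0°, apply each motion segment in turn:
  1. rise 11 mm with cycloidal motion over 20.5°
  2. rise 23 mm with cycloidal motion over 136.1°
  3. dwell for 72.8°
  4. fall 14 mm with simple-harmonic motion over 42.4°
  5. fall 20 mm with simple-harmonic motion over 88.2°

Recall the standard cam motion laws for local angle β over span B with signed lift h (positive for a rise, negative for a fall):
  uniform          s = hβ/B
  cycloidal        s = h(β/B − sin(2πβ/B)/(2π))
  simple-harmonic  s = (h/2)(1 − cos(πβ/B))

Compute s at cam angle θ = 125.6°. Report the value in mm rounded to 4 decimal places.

seg 1 [0°–20.5°] cycloidal, h=11: full span → s += 11 → s = 11.0000
seg 2 [20.5°–156.6°] cycloidal, h=23: θ=125.6° here. β=105.1, B=136.1. 23·(0.7722 − sin(2π·0.7722)/(2π)) = 21.3861 → s = 32.3861

32.3861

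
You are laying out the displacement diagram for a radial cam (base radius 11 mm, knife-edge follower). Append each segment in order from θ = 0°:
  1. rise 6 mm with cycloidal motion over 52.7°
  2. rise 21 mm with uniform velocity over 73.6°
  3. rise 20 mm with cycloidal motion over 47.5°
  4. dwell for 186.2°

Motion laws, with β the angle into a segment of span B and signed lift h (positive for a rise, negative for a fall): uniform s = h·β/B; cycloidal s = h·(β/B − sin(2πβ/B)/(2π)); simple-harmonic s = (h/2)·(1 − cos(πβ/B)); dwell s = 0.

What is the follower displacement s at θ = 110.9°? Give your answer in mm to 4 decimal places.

seg 1 [0°–52.7°] cycloidal, h=6: full span → s += 6 → s = 6.0000
seg 2 [52.7°–126.3°] uniform, h=21: θ=110.9° here. β=58.2, B=73.6. 21·58.2/73.6 = 16.6060 → s = 22.6060

22.6060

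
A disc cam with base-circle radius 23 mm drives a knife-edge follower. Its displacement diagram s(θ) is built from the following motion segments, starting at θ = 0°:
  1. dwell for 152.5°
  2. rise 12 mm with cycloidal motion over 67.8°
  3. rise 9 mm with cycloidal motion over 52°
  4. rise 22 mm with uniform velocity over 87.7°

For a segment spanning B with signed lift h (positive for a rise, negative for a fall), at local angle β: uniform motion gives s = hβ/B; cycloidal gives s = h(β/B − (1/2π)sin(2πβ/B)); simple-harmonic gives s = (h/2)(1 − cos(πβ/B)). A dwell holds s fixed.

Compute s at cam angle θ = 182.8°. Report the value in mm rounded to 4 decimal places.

seg 1 [0°–152.5°] dwell: s stays 0.0000
seg 2 [152.5°–220.3°] cycloidal, h=12: θ=182.8° here. β=30.3, B=67.8. 12·(0.4469 − sin(2π·0.4469)/(2π)) = 4.7374 → s = 4.7374

4.7374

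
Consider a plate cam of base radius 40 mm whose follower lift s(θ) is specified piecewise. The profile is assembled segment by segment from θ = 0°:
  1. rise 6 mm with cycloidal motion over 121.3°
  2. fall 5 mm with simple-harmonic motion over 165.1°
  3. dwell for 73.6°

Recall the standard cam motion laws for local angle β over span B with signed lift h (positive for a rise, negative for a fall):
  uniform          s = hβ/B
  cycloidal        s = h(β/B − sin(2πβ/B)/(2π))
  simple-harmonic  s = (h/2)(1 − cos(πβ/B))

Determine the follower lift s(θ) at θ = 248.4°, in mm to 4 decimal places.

seg 1 [0°–121.3°] cycloidal, h=6: full span → s += 6 → s = 6.0000
seg 2 [121.3°–286.4°] simple-harmonic, h=-5: θ=248.4° here. β=127.1, B=165.1. -5/2·(1 − cos(π·0.7698)) = -4.3744 → s = 1.6256

1.6256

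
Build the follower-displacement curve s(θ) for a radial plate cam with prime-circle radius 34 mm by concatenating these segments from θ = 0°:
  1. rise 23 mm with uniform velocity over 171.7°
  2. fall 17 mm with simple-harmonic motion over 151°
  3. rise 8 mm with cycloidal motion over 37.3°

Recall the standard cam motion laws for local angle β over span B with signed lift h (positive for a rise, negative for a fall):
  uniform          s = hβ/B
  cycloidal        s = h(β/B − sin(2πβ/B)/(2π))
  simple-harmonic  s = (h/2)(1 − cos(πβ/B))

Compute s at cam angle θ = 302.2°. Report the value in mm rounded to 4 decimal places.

seg 1 [0°–171.7°] uniform, h=23: full span → s += 23 → s = 23.0000
seg 2 [171.7°–322.7°] simple-harmonic, h=-17: θ=302.2° here. β=130.5, B=151. -17/2·(1 − cos(π·0.8642)) = -16.2385 → s = 6.7615

6.7615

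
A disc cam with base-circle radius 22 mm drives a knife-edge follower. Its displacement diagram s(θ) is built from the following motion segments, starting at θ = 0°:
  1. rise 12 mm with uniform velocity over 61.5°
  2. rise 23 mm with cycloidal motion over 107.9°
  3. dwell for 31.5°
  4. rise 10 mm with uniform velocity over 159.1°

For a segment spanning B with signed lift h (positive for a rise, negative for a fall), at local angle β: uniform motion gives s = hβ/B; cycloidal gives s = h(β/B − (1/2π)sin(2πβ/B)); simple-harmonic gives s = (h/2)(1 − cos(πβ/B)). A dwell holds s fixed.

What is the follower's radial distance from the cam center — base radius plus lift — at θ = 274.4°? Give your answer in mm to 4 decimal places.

seg 1 [0°–61.5°] uniform, h=12: full span → s += 12 → s = 12.0000
seg 2 [61.5°–169.4°] cycloidal, h=23: full span → s += 23 → s = 35.0000
seg 3 [169.4°–200.9°] dwell: s stays 35.0000
seg 4 [200.9°–360°] uniform, h=10: θ=274.4° here. β=73.5, B=159.1. 10·73.5/159.1 = 4.6197 → s = 39.6197
radial distance = base radius + s = 22 + 39.6197 = 61.6197

61.6197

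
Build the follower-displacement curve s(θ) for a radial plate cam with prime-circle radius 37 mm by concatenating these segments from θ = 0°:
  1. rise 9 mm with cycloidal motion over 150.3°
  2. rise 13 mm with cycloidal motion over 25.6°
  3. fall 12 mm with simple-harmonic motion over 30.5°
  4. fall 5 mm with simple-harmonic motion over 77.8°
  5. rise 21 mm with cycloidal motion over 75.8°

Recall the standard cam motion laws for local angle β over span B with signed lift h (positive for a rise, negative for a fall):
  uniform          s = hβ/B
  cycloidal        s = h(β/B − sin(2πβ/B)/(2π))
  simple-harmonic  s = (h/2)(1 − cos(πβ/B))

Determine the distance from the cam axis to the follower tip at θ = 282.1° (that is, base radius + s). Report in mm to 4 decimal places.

seg 1 [0°–150.3°] cycloidal, h=9: full span → s += 9 → s = 9.0000
seg 2 [150.3°–175.9°] cycloidal, h=13: full span → s += 13 → s = 22.0000
seg 3 [175.9°–206.4°] simple-harmonic, h=-12: full span → s += -12 → s = 10.0000
seg 4 [206.4°–284.2°] simple-harmonic, h=-5: θ=282.1° here. β=75.7, B=77.8. -5/2·(1 − cos(π·0.9730)) = -4.9910 → s = 5.0090
radial distance = base radius + s = 37 + 5.0090 = 42.0090

42.0090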